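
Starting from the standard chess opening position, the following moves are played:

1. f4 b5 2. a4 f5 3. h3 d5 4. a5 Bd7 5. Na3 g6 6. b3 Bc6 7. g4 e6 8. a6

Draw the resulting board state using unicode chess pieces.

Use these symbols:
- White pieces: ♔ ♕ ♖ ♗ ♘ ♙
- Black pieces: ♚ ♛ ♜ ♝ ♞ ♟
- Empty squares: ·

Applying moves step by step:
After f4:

♜ ♞ ♝ ♛ ♚ ♝ ♞ ♜
♟ ♟ ♟ ♟ ♟ ♟ ♟ ♟
· · · · · · · ·
· · · · · · · ·
· · · · · ♙ · ·
· · · · · · · ·
♙ ♙ ♙ ♙ ♙ · ♙ ♙
♖ ♘ ♗ ♕ ♔ ♗ ♘ ♖


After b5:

♜ ♞ ♝ ♛ ♚ ♝ ♞ ♜
♟ · ♟ ♟ ♟ ♟ ♟ ♟
· · · · · · · ·
· ♟ · · · · · ·
· · · · · ♙ · ·
· · · · · · · ·
♙ ♙ ♙ ♙ ♙ · ♙ ♙
♖ ♘ ♗ ♕ ♔ ♗ ♘ ♖


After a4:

♜ ♞ ♝ ♛ ♚ ♝ ♞ ♜
♟ · ♟ ♟ ♟ ♟ ♟ ♟
· · · · · · · ·
· ♟ · · · · · ·
♙ · · · · ♙ · ·
· · · · · · · ·
· ♙ ♙ ♙ ♙ · ♙ ♙
♖ ♘ ♗ ♕ ♔ ♗ ♘ ♖


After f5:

♜ ♞ ♝ ♛ ♚ ♝ ♞ ♜
♟ · ♟ ♟ ♟ · ♟ ♟
· · · · · · · ·
· ♟ · · · ♟ · ·
♙ · · · · ♙ · ·
· · · · · · · ·
· ♙ ♙ ♙ ♙ · ♙ ♙
♖ ♘ ♗ ♕ ♔ ♗ ♘ ♖


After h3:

♜ ♞ ♝ ♛ ♚ ♝ ♞ ♜
♟ · ♟ ♟ ♟ · ♟ ♟
· · · · · · · ·
· ♟ · · · ♟ · ·
♙ · · · · ♙ · ·
· · · · · · · ♙
· ♙ ♙ ♙ ♙ · ♙ ·
♖ ♘ ♗ ♕ ♔ ♗ ♘ ♖


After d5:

♜ ♞ ♝ ♛ ♚ ♝ ♞ ♜
♟ · ♟ · ♟ · ♟ ♟
· · · · · · · ·
· ♟ · ♟ · ♟ · ·
♙ · · · · ♙ · ·
· · · · · · · ♙
· ♙ ♙ ♙ ♙ · ♙ ·
♖ ♘ ♗ ♕ ♔ ♗ ♘ ♖


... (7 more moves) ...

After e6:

♜ ♞ · ♛ ♚ ♝ ♞ ♜
♟ · ♟ · · · · ♟
· · ♝ · ♟ · ♟ ·
♙ ♟ · ♟ · ♟ · ·
· · · · · ♙ ♙ ·
♘ ♙ · · · · · ♙
· · ♙ ♙ ♙ · · ·
♖ · ♗ ♕ ♔ ♗ ♘ ♖


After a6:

♜ ♞ · ♛ ♚ ♝ ♞ ♜
♟ · ♟ · · · · ♟
♙ · ♝ · ♟ · ♟ ·
· ♟ · ♟ · ♟ · ·
· · · · · ♙ ♙ ·
♘ ♙ · · · · · ♙
· · ♙ ♙ ♙ · · ·
♖ · ♗ ♕ ♔ ♗ ♘ ♖



  a b c d e f g h
  ─────────────────
8│♜ ♞ · ♛ ♚ ♝ ♞ ♜│8
7│♟ · ♟ · · · · ♟│7
6│♙ · ♝ · ♟ · ♟ ·│6
5│· ♟ · ♟ · ♟ · ·│5
4│· · · · · ♙ ♙ ·│4
3│♘ ♙ · · · · · ♙│3
2│· · ♙ ♙ ♙ · · ·│2
1│♖ · ♗ ♕ ♔ ♗ ♘ ♖│1
  ─────────────────
  a b c d e f g h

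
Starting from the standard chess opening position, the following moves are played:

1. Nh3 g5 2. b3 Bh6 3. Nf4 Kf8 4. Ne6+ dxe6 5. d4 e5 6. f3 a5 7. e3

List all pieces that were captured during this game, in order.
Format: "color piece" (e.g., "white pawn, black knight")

Tracking captures:
  dxe6: captured white knight

white knight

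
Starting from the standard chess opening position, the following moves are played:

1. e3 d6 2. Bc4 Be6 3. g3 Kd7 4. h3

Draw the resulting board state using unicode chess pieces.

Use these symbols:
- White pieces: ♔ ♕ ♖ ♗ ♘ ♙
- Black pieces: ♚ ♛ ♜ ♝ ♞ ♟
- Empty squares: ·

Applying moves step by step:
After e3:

♜ ♞ ♝ ♛ ♚ ♝ ♞ ♜
♟ ♟ ♟ ♟ ♟ ♟ ♟ ♟
· · · · · · · ·
· · · · · · · ·
· · · · · · · ·
· · · · ♙ · · ·
♙ ♙ ♙ ♙ · ♙ ♙ ♙
♖ ♘ ♗ ♕ ♔ ♗ ♘ ♖


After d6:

♜ ♞ ♝ ♛ ♚ ♝ ♞ ♜
♟ ♟ ♟ · ♟ ♟ ♟ ♟
· · · ♟ · · · ·
· · · · · · · ·
· · · · · · · ·
· · · · ♙ · · ·
♙ ♙ ♙ ♙ · ♙ ♙ ♙
♖ ♘ ♗ ♕ ♔ ♗ ♘ ♖


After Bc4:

♜ ♞ ♝ ♛ ♚ ♝ ♞ ♜
♟ ♟ ♟ · ♟ ♟ ♟ ♟
· · · ♟ · · · ·
· · · · · · · ·
· · ♗ · · · · ·
· · · · ♙ · · ·
♙ ♙ ♙ ♙ · ♙ ♙ ♙
♖ ♘ ♗ ♕ ♔ · ♘ ♖


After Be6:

♜ ♞ · ♛ ♚ ♝ ♞ ♜
♟ ♟ ♟ · ♟ ♟ ♟ ♟
· · · ♟ ♝ · · ·
· · · · · · · ·
· · ♗ · · · · ·
· · · · ♙ · · ·
♙ ♙ ♙ ♙ · ♙ ♙ ♙
♖ ♘ ♗ ♕ ♔ · ♘ ♖


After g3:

♜ ♞ · ♛ ♚ ♝ ♞ ♜
♟ ♟ ♟ · ♟ ♟ ♟ ♟
· · · ♟ ♝ · · ·
· · · · · · · ·
· · ♗ · · · · ·
· · · · ♙ · ♙ ·
♙ ♙ ♙ ♙ · ♙ · ♙
♖ ♘ ♗ ♕ ♔ · ♘ ♖


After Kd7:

♜ ♞ · ♛ · ♝ ♞ ♜
♟ ♟ ♟ ♚ ♟ ♟ ♟ ♟
· · · ♟ ♝ · · ·
· · · · · · · ·
· · ♗ · · · · ·
· · · · ♙ · ♙ ·
♙ ♙ ♙ ♙ · ♙ · ♙
♖ ♘ ♗ ♕ ♔ · ♘ ♖


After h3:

♜ ♞ · ♛ · ♝ ♞ ♜
♟ ♟ ♟ ♚ ♟ ♟ ♟ ♟
· · · ♟ ♝ · · ·
· · · · · · · ·
· · ♗ · · · · ·
· · · · ♙ · ♙ ♙
♙ ♙ ♙ ♙ · ♙ · ·
♖ ♘ ♗ ♕ ♔ · ♘ ♖



  a b c d e f g h
  ─────────────────
8│♜ ♞ · ♛ · ♝ ♞ ♜│8
7│♟ ♟ ♟ ♚ ♟ ♟ ♟ ♟│7
6│· · · ♟ ♝ · · ·│6
5│· · · · · · · ·│5
4│· · ♗ · · · · ·│4
3│· · · · ♙ · ♙ ♙│3
2│♙ ♙ ♙ ♙ · ♙ · ·│2
1│♖ ♘ ♗ ♕ ♔ · ♘ ♖│1
  ─────────────────
  a b c d e f g h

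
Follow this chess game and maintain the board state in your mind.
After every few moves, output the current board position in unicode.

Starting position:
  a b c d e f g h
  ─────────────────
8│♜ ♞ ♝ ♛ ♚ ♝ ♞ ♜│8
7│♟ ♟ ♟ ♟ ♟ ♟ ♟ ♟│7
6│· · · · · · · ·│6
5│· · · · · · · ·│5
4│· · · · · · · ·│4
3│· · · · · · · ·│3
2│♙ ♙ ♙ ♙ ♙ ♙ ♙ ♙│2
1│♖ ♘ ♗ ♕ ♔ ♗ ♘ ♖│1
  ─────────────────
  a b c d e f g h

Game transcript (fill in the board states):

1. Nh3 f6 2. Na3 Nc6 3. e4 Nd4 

  a b c d e f g h
  ─────────────────
8│♜ · ♝ ♛ ♚ ♝ ♞ ♜│8
7│♟ ♟ ♟ ♟ ♟ · ♟ ♟│7
6│· · · · · ♟ · ·│6
5│· · · · · · · ·│5
4│· · · ♞ ♙ · · ·│4
3│♘ · · · · · · ♘│3
2│♙ ♙ ♙ ♙ · ♙ ♙ ♙│2
1│♖ · ♗ ♕ ♔ ♗ · ♖│1
  ─────────────────
  a b c d e f g h

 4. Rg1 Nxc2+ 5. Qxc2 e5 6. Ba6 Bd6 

  a b c d e f g h
  ─────────────────
8│♜ · ♝ ♛ ♚ · ♞ ♜│8
7│♟ ♟ ♟ ♟ · · ♟ ♟│7
6│♗ · · ♝ · ♟ · ·│6
5│· · · · ♟ · · ·│5
4│· · · · ♙ · · ·│4
3│♘ · · · · · · ♘│3
2│♙ ♙ ♕ ♙ · ♙ ♙ ♙│2
1│♖ · ♗ · ♔ · ♖ ·│1
  ─────────────────
  a b c d e f g h

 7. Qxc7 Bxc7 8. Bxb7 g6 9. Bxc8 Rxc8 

  a b c d e f g h
  ─────────────────
8│· · ♜ ♛ ♚ · ♞ ♜│8
7│♟ · ♝ ♟ · · · ♟│7
6│· · · · · ♟ ♟ ·│6
5│· · · · ♟ · · ·│5
4│· · · · ♙ · · ·│4
3│♘ · · · · · · ♘│3
2│♙ ♙ · ♙ · ♙ ♙ ♙│2
1│♖ · ♗ · ♔ · ♖ ·│1
  ─────────────────
  a b c d e f g h

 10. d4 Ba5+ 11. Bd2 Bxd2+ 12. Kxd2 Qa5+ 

  a b c d e f g h
  ─────────────────
8│· · ♜ · ♚ · ♞ ♜│8
7│♟ · · ♟ · · · ♟│7
6│· · · · · ♟ ♟ ·│6
5│♛ · · · ♟ · · ·│5
4│· · · ♙ ♙ · · ·│4
3│♘ · · · · · · ♘│3
2│♙ ♙ · ♔ · ♙ ♙ ♙│2
1│♖ · · · · · ♖ ·│1
  ─────────────────
  a b c d e f g h

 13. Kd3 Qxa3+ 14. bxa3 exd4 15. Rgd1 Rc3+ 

  a b c d e f g h
  ─────────────────
8│· · · · ♚ · ♞ ♜│8
7│♟ · · ♟ · · · ♟│7
6│· · · · · ♟ ♟ ·│6
5│· · · · · · · ·│5
4│· · · ♟ ♙ · · ·│4
3│♙ · ♜ ♔ · · · ♘│3
2│♙ · · · · ♙ ♙ ♙│2
1│♖ · · ♖ · · · ·│1
  ─────────────────
  a b c d e f g h



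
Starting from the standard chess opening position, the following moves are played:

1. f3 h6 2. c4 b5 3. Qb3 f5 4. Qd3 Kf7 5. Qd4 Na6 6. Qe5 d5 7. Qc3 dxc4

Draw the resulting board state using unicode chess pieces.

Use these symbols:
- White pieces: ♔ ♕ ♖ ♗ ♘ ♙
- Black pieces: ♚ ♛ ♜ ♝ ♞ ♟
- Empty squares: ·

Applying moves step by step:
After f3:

♜ ♞ ♝ ♛ ♚ ♝ ♞ ♜
♟ ♟ ♟ ♟ ♟ ♟ ♟ ♟
· · · · · · · ·
· · · · · · · ·
· · · · · · · ·
· · · · · ♙ · ·
♙ ♙ ♙ ♙ ♙ · ♙ ♙
♖ ♘ ♗ ♕ ♔ ♗ ♘ ♖


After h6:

♜ ♞ ♝ ♛ ♚ ♝ ♞ ♜
♟ ♟ ♟ ♟ ♟ ♟ ♟ ·
· · · · · · · ♟
· · · · · · · ·
· · · · · · · ·
· · · · · ♙ · ·
♙ ♙ ♙ ♙ ♙ · ♙ ♙
♖ ♘ ♗ ♕ ♔ ♗ ♘ ♖


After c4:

♜ ♞ ♝ ♛ ♚ ♝ ♞ ♜
♟ ♟ ♟ ♟ ♟ ♟ ♟ ·
· · · · · · · ♟
· · · · · · · ·
· · ♙ · · · · ·
· · · · · ♙ · ·
♙ ♙ · ♙ ♙ · ♙ ♙
♖ ♘ ♗ ♕ ♔ ♗ ♘ ♖


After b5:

♜ ♞ ♝ ♛ ♚ ♝ ♞ ♜
♟ · ♟ ♟ ♟ ♟ ♟ ·
· · · · · · · ♟
· ♟ · · · · · ·
· · ♙ · · · · ·
· · · · · ♙ · ·
♙ ♙ · ♙ ♙ · ♙ ♙
♖ ♘ ♗ ♕ ♔ ♗ ♘ ♖


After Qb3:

♜ ♞ ♝ ♛ ♚ ♝ ♞ ♜
♟ · ♟ ♟ ♟ ♟ ♟ ·
· · · · · · · ♟
· ♟ · · · · · ·
· · ♙ · · · · ·
· ♕ · · · ♙ · ·
♙ ♙ · ♙ ♙ · ♙ ♙
♖ ♘ ♗ · ♔ ♗ ♘ ♖


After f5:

♜ ♞ ♝ ♛ ♚ ♝ ♞ ♜
♟ · ♟ ♟ ♟ · ♟ ·
· · · · · · · ♟
· ♟ · · · ♟ · ·
· · ♙ · · · · ·
· ♕ · · · ♙ · ·
♙ ♙ · ♙ ♙ · ♙ ♙
♖ ♘ ♗ · ♔ ♗ ♘ ♖


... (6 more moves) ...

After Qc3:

♜ · ♝ ♛ · ♝ ♞ ♜
♟ · ♟ · ♟ ♚ ♟ ·
♞ · · · · · · ♟
· ♟ · ♟ · ♟ · ·
· · ♙ · · · · ·
· · ♕ · · ♙ · ·
♙ ♙ · ♙ ♙ · ♙ ♙
♖ ♘ ♗ · ♔ ♗ ♘ ♖


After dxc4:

♜ · ♝ ♛ · ♝ ♞ ♜
♟ · ♟ · ♟ ♚ ♟ ·
♞ · · · · · · ♟
· ♟ · · · ♟ · ·
· · ♟ · · · · ·
· · ♕ · · ♙ · ·
♙ ♙ · ♙ ♙ · ♙ ♙
♖ ♘ ♗ · ♔ ♗ ♘ ♖



  a b c d e f g h
  ─────────────────
8│♜ · ♝ ♛ · ♝ ♞ ♜│8
7│♟ · ♟ · ♟ ♚ ♟ ·│7
6│♞ · · · · · · ♟│6
5│· ♟ · · · ♟ · ·│5
4│· · ♟ · · · · ·│4
3│· · ♕ · · ♙ · ·│3
2│♙ ♙ · ♙ ♙ · ♙ ♙│2
1│♖ ♘ ♗ · ♔ ♗ ♘ ♖│1
  ─────────────────
  a b c d e f g h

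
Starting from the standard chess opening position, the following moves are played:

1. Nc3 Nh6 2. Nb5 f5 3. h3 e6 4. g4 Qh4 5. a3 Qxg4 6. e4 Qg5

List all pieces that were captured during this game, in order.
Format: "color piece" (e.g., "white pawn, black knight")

Tracking captures:
  Qxg4: captured white pawn

white pawn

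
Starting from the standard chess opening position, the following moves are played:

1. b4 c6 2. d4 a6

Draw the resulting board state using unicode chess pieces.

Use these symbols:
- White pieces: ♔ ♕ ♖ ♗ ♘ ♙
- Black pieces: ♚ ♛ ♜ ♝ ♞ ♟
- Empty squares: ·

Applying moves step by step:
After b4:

♜ ♞ ♝ ♛ ♚ ♝ ♞ ♜
♟ ♟ ♟ ♟ ♟ ♟ ♟ ♟
· · · · · · · ·
· · · · · · · ·
· ♙ · · · · · ·
· · · · · · · ·
♙ · ♙ ♙ ♙ ♙ ♙ ♙
♖ ♘ ♗ ♕ ♔ ♗ ♘ ♖


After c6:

♜ ♞ ♝ ♛ ♚ ♝ ♞ ♜
♟ ♟ · ♟ ♟ ♟ ♟ ♟
· · ♟ · · · · ·
· · · · · · · ·
· ♙ · · · · · ·
· · · · · · · ·
♙ · ♙ ♙ ♙ ♙ ♙ ♙
♖ ♘ ♗ ♕ ♔ ♗ ♘ ♖


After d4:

♜ ♞ ♝ ♛ ♚ ♝ ♞ ♜
♟ ♟ · ♟ ♟ ♟ ♟ ♟
· · ♟ · · · · ·
· · · · · · · ·
· ♙ · ♙ · · · ·
· · · · · · · ·
♙ · ♙ · ♙ ♙ ♙ ♙
♖ ♘ ♗ ♕ ♔ ♗ ♘ ♖


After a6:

♜ ♞ ♝ ♛ ♚ ♝ ♞ ♜
· ♟ · ♟ ♟ ♟ ♟ ♟
♟ · ♟ · · · · ·
· · · · · · · ·
· ♙ · ♙ · · · ·
· · · · · · · ·
♙ · ♙ · ♙ ♙ ♙ ♙
♖ ♘ ♗ ♕ ♔ ♗ ♘ ♖



  a b c d e f g h
  ─────────────────
8│♜ ♞ ♝ ♛ ♚ ♝ ♞ ♜│8
7│· ♟ · ♟ ♟ ♟ ♟ ♟│7
6│♟ · ♟ · · · · ·│6
5│· · · · · · · ·│5
4│· ♙ · ♙ · · · ·│4
3│· · · · · · · ·│3
2│♙ · ♙ · ♙ ♙ ♙ ♙│2
1│♖ ♘ ♗ ♕ ♔ ♗ ♘ ♖│1
  ─────────────────
  a b c d e f g h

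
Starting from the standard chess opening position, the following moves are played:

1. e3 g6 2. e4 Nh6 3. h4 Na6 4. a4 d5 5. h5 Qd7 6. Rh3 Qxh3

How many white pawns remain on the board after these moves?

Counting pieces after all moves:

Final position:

  a b c d e f g h
  ─────────────────
8│♜ · ♝ · ♚ ♝ · ♜│8
7│♟ ♟ ♟ · ♟ ♟ · ♟│7
6│♞ · · · · · ♟ ♞│6
5│· · · ♟ · · · ♙│5
4│♙ · · · ♙ · · ·│4
3│· · · · · · · ♛│3
2│· ♙ ♙ ♙ · ♙ ♙ ·│2
1│♖ ♘ ♗ ♕ ♔ ♗ ♘ ·│1
  ─────────────────
  a b c d e f g h


8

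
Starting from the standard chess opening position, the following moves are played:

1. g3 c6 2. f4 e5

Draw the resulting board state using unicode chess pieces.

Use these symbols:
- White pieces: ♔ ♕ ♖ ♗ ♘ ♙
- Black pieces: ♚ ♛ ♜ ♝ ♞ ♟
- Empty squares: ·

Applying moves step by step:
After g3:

♜ ♞ ♝ ♛ ♚ ♝ ♞ ♜
♟ ♟ ♟ ♟ ♟ ♟ ♟ ♟
· · · · · · · ·
· · · · · · · ·
· · · · · · · ·
· · · · · · ♙ ·
♙ ♙ ♙ ♙ ♙ ♙ · ♙
♖ ♘ ♗ ♕ ♔ ♗ ♘ ♖


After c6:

♜ ♞ ♝ ♛ ♚ ♝ ♞ ♜
♟ ♟ · ♟ ♟ ♟ ♟ ♟
· · ♟ · · · · ·
· · · · · · · ·
· · · · · · · ·
· · · · · · ♙ ·
♙ ♙ ♙ ♙ ♙ ♙ · ♙
♖ ♘ ♗ ♕ ♔ ♗ ♘ ♖


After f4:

♜ ♞ ♝ ♛ ♚ ♝ ♞ ♜
♟ ♟ · ♟ ♟ ♟ ♟ ♟
· · ♟ · · · · ·
· · · · · · · ·
· · · · · ♙ · ·
· · · · · · ♙ ·
♙ ♙ ♙ ♙ ♙ · · ♙
♖ ♘ ♗ ♕ ♔ ♗ ♘ ♖


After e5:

♜ ♞ ♝ ♛ ♚ ♝ ♞ ♜
♟ ♟ · ♟ · ♟ ♟ ♟
· · ♟ · · · · ·
· · · · ♟ · · ·
· · · · · ♙ · ·
· · · · · · ♙ ·
♙ ♙ ♙ ♙ ♙ · · ♙
♖ ♘ ♗ ♕ ♔ ♗ ♘ ♖



  a b c d e f g h
  ─────────────────
8│♜ ♞ ♝ ♛ ♚ ♝ ♞ ♜│8
7│♟ ♟ · ♟ · ♟ ♟ ♟│7
6│· · ♟ · · · · ·│6
5│· · · · ♟ · · ·│5
4│· · · · · ♙ · ·│4
3│· · · · · · ♙ ·│3
2│♙ ♙ ♙ ♙ ♙ · · ♙│2
1│♖ ♘ ♗ ♕ ♔ ♗ ♘ ♖│1
  ─────────────────
  a b c d e f g h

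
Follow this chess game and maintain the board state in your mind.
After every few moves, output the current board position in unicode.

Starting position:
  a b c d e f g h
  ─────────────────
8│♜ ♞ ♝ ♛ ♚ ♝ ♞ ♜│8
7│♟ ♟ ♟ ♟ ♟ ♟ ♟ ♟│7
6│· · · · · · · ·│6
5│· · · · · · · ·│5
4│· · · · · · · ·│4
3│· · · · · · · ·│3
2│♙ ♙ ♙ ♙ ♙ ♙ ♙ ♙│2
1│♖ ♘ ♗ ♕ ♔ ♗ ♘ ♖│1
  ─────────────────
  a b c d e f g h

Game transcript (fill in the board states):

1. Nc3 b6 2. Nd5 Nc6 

  a b c d e f g h
  ─────────────────
8│♜ · ♝ ♛ ♚ ♝ ♞ ♜│8
7│♟ · ♟ ♟ ♟ ♟ ♟ ♟│7
6│· ♟ ♞ · · · · ·│6
5│· · · ♘ · · · ·│5
4│· · · · · · · ·│4
3│· · · · · · · ·│3
2│♙ ♙ ♙ ♙ ♙ ♙ ♙ ♙│2
1│♖ · ♗ ♕ ♔ ♗ ♘ ♖│1
  ─────────────────
  a b c d e f g h

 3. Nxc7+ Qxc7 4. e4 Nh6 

  a b c d e f g h
  ─────────────────
8│♜ · ♝ · ♚ ♝ · ♜│8
7│♟ · ♛ ♟ ♟ ♟ ♟ ♟│7
6│· ♟ ♞ · · · · ♞│6
5│· · · · · · · ·│5
4│· · · · ♙ · · ·│4
3│· · · · · · · ·│3
2│♙ ♙ ♙ ♙ · ♙ ♙ ♙│2
1│♖ · ♗ ♕ ♔ ♗ ♘ ♖│1
  ─────────────────
  a b c d e f g h

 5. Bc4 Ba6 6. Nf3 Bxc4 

  a b c d e f g h
  ─────────────────
8│♜ · · · ♚ ♝ · ♜│8
7│♟ · ♛ ♟ ♟ ♟ ♟ ♟│7
6│· ♟ ♞ · · · · ♞│6
5│· · · · · · · ·│5
4│· · ♝ · ♙ · · ·│4
3│· · · · · ♘ · ·│3
2│♙ ♙ ♙ ♙ · ♙ ♙ ♙│2
1│♖ · ♗ ♕ ♔ · · ♖│1
  ─────────────────
  a b c d e f g h

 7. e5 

  a b c d e f g h
  ─────────────────
8│♜ · · · ♚ ♝ · ♜│8
7│♟ · ♛ ♟ ♟ ♟ ♟ ♟│7
6│· ♟ ♞ · · · · ♞│6
5│· · · · ♙ · · ·│5
4│· · ♝ · · · · ·│4
3│· · · · · ♘ · ·│3
2│♙ ♙ ♙ ♙ · ♙ ♙ ♙│2
1│♖ · ♗ ♕ ♔ · · ♖│1
  ─────────────────
  a b c d e f g h


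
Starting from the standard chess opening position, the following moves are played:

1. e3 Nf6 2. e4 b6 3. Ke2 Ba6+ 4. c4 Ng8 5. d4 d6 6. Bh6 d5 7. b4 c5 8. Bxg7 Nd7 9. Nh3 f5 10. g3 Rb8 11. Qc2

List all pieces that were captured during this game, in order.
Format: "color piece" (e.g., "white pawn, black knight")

Tracking captures:
  Bxg7: captured black pawn

black pawn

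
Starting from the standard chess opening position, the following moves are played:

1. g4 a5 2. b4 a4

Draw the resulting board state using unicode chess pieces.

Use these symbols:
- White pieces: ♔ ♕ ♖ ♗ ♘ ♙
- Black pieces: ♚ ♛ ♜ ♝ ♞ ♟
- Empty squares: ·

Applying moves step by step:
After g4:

♜ ♞ ♝ ♛ ♚ ♝ ♞ ♜
♟ ♟ ♟ ♟ ♟ ♟ ♟ ♟
· · · · · · · ·
· · · · · · · ·
· · · · · · ♙ ·
· · · · · · · ·
♙ ♙ ♙ ♙ ♙ ♙ · ♙
♖ ♘ ♗ ♕ ♔ ♗ ♘ ♖


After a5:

♜ ♞ ♝ ♛ ♚ ♝ ♞ ♜
· ♟ ♟ ♟ ♟ ♟ ♟ ♟
· · · · · · · ·
♟ · · · · · · ·
· · · · · · ♙ ·
· · · · · · · ·
♙ ♙ ♙ ♙ ♙ ♙ · ♙
♖ ♘ ♗ ♕ ♔ ♗ ♘ ♖


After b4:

♜ ♞ ♝ ♛ ♚ ♝ ♞ ♜
· ♟ ♟ ♟ ♟ ♟ ♟ ♟
· · · · · · · ·
♟ · · · · · · ·
· ♙ · · · · ♙ ·
· · · · · · · ·
♙ · ♙ ♙ ♙ ♙ · ♙
♖ ♘ ♗ ♕ ♔ ♗ ♘ ♖


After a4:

♜ ♞ ♝ ♛ ♚ ♝ ♞ ♜
· ♟ ♟ ♟ ♟ ♟ ♟ ♟
· · · · · · · ·
· · · · · · · ·
♟ ♙ · · · · ♙ ·
· · · · · · · ·
♙ · ♙ ♙ ♙ ♙ · ♙
♖ ♘ ♗ ♕ ♔ ♗ ♘ ♖



  a b c d e f g h
  ─────────────────
8│♜ ♞ ♝ ♛ ♚ ♝ ♞ ♜│8
7│· ♟ ♟ ♟ ♟ ♟ ♟ ♟│7
6│· · · · · · · ·│6
5│· · · · · · · ·│5
4│♟ ♙ · · · · ♙ ·│4
3│· · · · · · · ·│3
2│♙ · ♙ ♙ ♙ ♙ · ♙│2
1│♖ ♘ ♗ ♕ ♔ ♗ ♘ ♖│1
  ─────────────────
  a b c d e f g h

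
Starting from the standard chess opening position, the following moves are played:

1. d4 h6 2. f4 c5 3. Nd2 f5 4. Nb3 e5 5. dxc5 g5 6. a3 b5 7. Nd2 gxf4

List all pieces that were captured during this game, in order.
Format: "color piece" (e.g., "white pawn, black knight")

Tracking captures:
  dxc5: captured black pawn
  gxf4: captured white pawn

black pawn, white pawn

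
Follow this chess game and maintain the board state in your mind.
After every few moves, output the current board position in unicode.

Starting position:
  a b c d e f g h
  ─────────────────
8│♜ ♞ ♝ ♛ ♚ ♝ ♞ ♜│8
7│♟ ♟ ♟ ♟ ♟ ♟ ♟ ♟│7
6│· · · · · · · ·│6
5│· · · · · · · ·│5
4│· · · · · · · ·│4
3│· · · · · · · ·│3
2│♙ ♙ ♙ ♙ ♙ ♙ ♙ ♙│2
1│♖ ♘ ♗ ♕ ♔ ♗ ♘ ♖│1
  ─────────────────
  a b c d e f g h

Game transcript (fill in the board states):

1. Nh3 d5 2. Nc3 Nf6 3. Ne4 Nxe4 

  a b c d e f g h
  ─────────────────
8│♜ ♞ ♝ ♛ ♚ ♝ · ♜│8
7│♟ ♟ ♟ · ♟ ♟ ♟ ♟│7
6│· · · · · · · ·│6
5│· · · ♟ · · · ·│5
4│· · · · ♞ · · ·│4
3│· · · · · · · ♘│3
2│♙ ♙ ♙ ♙ ♙ ♙ ♙ ♙│2
1│♖ · ♗ ♕ ♔ ♗ · ♖│1
  ─────────────────
  a b c d e f g h

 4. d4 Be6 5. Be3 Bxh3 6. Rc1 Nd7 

  a b c d e f g h
  ─────────────────
8│♜ · · ♛ ♚ ♝ · ♜│8
7│♟ ♟ ♟ ♞ ♟ ♟ ♟ ♟│7
6│· · · · · · · ·│6
5│· · · ♟ · · · ·│5
4│· · · ♙ ♞ · · ·│4
3│· · · · ♗ · · ♝│3
2│♙ ♙ ♙ · ♙ ♙ ♙ ♙│2
1│· · ♖ ♕ ♔ ♗ · ♖│1
  ─────────────────
  a b c d e f g h

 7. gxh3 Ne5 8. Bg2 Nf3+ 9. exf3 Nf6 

  a b c d e f g h
  ─────────────────
8│♜ · · ♛ ♚ ♝ · ♜│8
7│♟ ♟ ♟ · ♟ ♟ ♟ ♟│7
6│· · · · · ♞ · ·│6
5│· · · ♟ · · · ·│5
4│· · · ♙ · · · ·│4
3│· · · · ♗ ♙ · ♙│3
2│♙ ♙ ♙ · · ♙ ♗ ♙│2
1│· · ♖ ♕ ♔ · · ♖│1
  ─────────────────
  a b c d e f g h

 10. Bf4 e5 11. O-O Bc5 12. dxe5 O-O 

  a b c d e f g h
  ─────────────────
8│♜ · · ♛ · ♜ ♚ ·│8
7│♟ ♟ ♟ · · ♟ ♟ ♟│7
6│· · · · · ♞ · ·│6
5│· · ♝ ♟ ♙ · · ·│5
4│· · · · · ♗ · ·│4
3│· · · · · ♙ · ♙│3
2│♙ ♙ ♙ · · ♙ ♗ ♙│2
1│· · ♖ ♕ · ♖ ♔ ·│1
  ─────────────────
  a b c d e f g h



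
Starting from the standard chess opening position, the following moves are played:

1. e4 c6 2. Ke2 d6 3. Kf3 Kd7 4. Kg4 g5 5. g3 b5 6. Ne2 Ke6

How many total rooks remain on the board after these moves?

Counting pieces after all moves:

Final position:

  a b c d e f g h
  ─────────────────
8│♜ ♞ ♝ ♛ · ♝ ♞ ♜│8
7│♟ · · · ♟ ♟ · ♟│7
6│· · ♟ ♟ ♚ · · ·│6
5│· ♟ · · · · ♟ ·│5
4│· · · · ♙ · ♔ ·│4
3│· · · · · · ♙ ·│3
2│♙ ♙ ♙ ♙ ♘ ♙ · ♙│2
1│♖ ♘ ♗ ♕ · ♗ · ♖│1
  ─────────────────
  a b c d e f g h


4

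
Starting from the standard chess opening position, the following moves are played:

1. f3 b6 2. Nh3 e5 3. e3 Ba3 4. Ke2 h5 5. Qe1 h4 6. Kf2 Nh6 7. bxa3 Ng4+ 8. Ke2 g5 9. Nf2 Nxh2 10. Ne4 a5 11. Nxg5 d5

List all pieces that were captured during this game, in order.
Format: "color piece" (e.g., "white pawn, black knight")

Tracking captures:
  bxa3: captured black bishop
  Nxh2: captured white pawn
  Nxg5: captured black pawn

black bishop, white pawn, black pawn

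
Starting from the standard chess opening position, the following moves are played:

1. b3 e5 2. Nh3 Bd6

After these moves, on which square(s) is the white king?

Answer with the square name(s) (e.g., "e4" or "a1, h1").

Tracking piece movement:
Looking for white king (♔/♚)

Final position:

  a b c d e f g h
  ─────────────────
8│♜ ♞ ♝ ♛ ♚ · ♞ ♜│8
7│♟ ♟ ♟ ♟ · ♟ ♟ ♟│7
6│· · · ♝ · · · ·│6
5│· · · · ♟ · · ·│5
4│· · · · · · · ·│4
3│· ♙ · · · · · ♘│3
2│♙ · ♙ ♙ ♙ ♙ ♙ ♙│2
1│♖ ♘ ♗ ♕ ♔ ♗ · ♖│1
  ─────────────────
  a b c d e f g h


e1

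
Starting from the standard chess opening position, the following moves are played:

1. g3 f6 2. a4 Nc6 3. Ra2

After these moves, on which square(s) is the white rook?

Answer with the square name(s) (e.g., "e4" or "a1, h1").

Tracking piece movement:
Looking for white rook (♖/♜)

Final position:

  a b c d e f g h
  ─────────────────
8│♜ · ♝ ♛ ♚ ♝ ♞ ♜│8
7│♟ ♟ ♟ ♟ ♟ · ♟ ♟│7
6│· · ♞ · · ♟ · ·│6
5│· · · · · · · ·│5
4│♙ · · · · · · ·│4
3│· · · · · · ♙ ·│3
2│♖ ♙ ♙ ♙ ♙ ♙ · ♙│2
1│· ♘ ♗ ♕ ♔ ♗ ♘ ♖│1
  ─────────────────
  a b c d e f g h


a2, h1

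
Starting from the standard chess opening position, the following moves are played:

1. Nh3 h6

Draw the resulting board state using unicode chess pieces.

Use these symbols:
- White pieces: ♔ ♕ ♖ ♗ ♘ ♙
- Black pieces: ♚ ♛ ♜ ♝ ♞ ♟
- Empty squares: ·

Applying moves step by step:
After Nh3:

♜ ♞ ♝ ♛ ♚ ♝ ♞ ♜
♟ ♟ ♟ ♟ ♟ ♟ ♟ ♟
· · · · · · · ·
· · · · · · · ·
· · · · · · · ·
· · · · · · · ♘
♙ ♙ ♙ ♙ ♙ ♙ ♙ ♙
♖ ♘ ♗ ♕ ♔ ♗ · ♖


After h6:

♜ ♞ ♝ ♛ ♚ ♝ ♞ ♜
♟ ♟ ♟ ♟ ♟ ♟ ♟ ·
· · · · · · · ♟
· · · · · · · ·
· · · · · · · ·
· · · · · · · ♘
♙ ♙ ♙ ♙ ♙ ♙ ♙ ♙
♖ ♘ ♗ ♕ ♔ ♗ · ♖



  a b c d e f g h
  ─────────────────
8│♜ ♞ ♝ ♛ ♚ ♝ ♞ ♜│8
7│♟ ♟ ♟ ♟ ♟ ♟ ♟ ·│7
6│· · · · · · · ♟│6
5│· · · · · · · ·│5
4│· · · · · · · ·│4
3│· · · · · · · ♘│3
2│♙ ♙ ♙ ♙ ♙ ♙ ♙ ♙│2
1│♖ ♘ ♗ ♕ ♔ ♗ · ♖│1
  ─────────────────
  a b c d e f g h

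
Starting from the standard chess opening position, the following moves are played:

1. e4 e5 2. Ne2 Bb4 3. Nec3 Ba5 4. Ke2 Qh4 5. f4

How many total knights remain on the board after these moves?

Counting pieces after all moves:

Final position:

  a b c d e f g h
  ─────────────────
8│♜ ♞ ♝ · ♚ · ♞ ♜│8
7│♟ ♟ ♟ ♟ · ♟ ♟ ♟│7
6│· · · · · · · ·│6
5│♝ · · · ♟ · · ·│5
4│· · · · ♙ ♙ · ♛│4
3│· · ♘ · · · · ·│3
2│♙ ♙ ♙ ♙ ♔ · ♙ ♙│2
1│♖ ♘ ♗ ♕ · ♗ · ♖│1
  ─────────────────
  a b c d e f g h


4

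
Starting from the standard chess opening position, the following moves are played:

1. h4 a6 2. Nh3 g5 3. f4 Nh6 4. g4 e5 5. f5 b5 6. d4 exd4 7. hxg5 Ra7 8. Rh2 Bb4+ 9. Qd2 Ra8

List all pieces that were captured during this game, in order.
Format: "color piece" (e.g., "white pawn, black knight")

Tracking captures:
  exd4: captured white pawn
  hxg5: captured black pawn

white pawn, black pawn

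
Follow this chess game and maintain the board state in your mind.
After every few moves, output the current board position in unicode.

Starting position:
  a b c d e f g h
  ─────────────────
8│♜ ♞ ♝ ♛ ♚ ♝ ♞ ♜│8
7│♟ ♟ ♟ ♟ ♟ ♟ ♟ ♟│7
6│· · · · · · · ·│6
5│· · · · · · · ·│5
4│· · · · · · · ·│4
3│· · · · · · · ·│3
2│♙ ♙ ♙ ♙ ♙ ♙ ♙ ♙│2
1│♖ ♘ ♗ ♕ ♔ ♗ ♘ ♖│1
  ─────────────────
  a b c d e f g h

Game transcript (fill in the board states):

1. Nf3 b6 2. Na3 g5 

  a b c d e f g h
  ─────────────────
8│♜ ♞ ♝ ♛ ♚ ♝ ♞ ♜│8
7│♟ · ♟ ♟ ♟ ♟ · ♟│7
6│· ♟ · · · · · ·│6
5│· · · · · · ♟ ·│5
4│· · · · · · · ·│4
3│♘ · · · · ♘ · ·│3
2│♙ ♙ ♙ ♙ ♙ ♙ ♙ ♙│2
1│♖ · ♗ ♕ ♔ ♗ · ♖│1
  ─────────────────
  a b c d e f g h

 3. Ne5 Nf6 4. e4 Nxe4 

  a b c d e f g h
  ─────────────────
8│♜ ♞ ♝ ♛ ♚ ♝ · ♜│8
7│♟ · ♟ ♟ ♟ ♟ · ♟│7
6│· ♟ · · · · · ·│6
5│· · · · ♘ · ♟ ·│5
4│· · · · ♞ · · ·│4
3│♘ · · · · · · ·│3
2│♙ ♙ ♙ ♙ · ♙ ♙ ♙│2
1│♖ · ♗ ♕ ♔ ♗ · ♖│1
  ─────────────────
  a b c d e f g h

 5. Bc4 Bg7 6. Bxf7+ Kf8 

  a b c d e f g h
  ─────────────────
8│♜ ♞ ♝ ♛ · ♚ · ♜│8
7│♟ · ♟ ♟ ♟ ♗ ♝ ♟│7
6│· ♟ · · · · · ·│6
5│· · · · ♘ · ♟ ·│5
4│· · · · ♞ · · ·│4
3│♘ · · · · · · ·│3
2│♙ ♙ ♙ ♙ · ♙ ♙ ♙│2
1│♖ · ♗ ♕ ♔ · · ♖│1
  ─────────────────
  a b c d e f g h

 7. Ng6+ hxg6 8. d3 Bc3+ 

  a b c d e f g h
  ─────────────────
8│♜ ♞ ♝ ♛ · ♚ · ♜│8
7│♟ · ♟ ♟ ♟ ♗ · ·│7
6│· ♟ · · · · ♟ ·│6
5│· · · · · · ♟ ·│5
4│· · · · ♞ · · ·│4
3│♘ · ♝ ♙ · · · ·│3
2│♙ ♙ ♙ · · ♙ ♙ ♙│2
1│♖ · ♗ ♕ ♔ · · ♖│1
  ─────────────────
  a b c d e f g h



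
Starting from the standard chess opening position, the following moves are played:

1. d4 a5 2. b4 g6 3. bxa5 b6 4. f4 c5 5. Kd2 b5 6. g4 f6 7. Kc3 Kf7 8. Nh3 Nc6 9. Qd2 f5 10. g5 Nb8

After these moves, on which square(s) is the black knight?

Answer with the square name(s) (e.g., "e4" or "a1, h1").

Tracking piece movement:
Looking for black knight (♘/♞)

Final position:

  a b c d e f g h
  ─────────────────
8│♜ ♞ ♝ ♛ · ♝ ♞ ♜│8
7│· · · ♟ ♟ ♚ · ♟│7
6│· · · · · · ♟ ·│6
5│♙ ♟ ♟ · · ♟ ♙ ·│5
4│· · · ♙ · ♙ · ·│4
3│· · ♔ · · · · ♘│3
2│♙ · ♙ ♕ ♙ · · ♙│2
1│♖ ♘ ♗ · · ♗ · ♖│1
  ─────────────────
  a b c d e f g h


b8, g8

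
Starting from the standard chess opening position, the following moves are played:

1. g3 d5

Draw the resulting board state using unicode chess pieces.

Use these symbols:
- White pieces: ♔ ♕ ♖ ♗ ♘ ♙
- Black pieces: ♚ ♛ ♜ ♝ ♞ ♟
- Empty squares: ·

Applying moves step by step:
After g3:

♜ ♞ ♝ ♛ ♚ ♝ ♞ ♜
♟ ♟ ♟ ♟ ♟ ♟ ♟ ♟
· · · · · · · ·
· · · · · · · ·
· · · · · · · ·
· · · · · · ♙ ·
♙ ♙ ♙ ♙ ♙ ♙ · ♙
♖ ♘ ♗ ♕ ♔ ♗ ♘ ♖


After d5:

♜ ♞ ♝ ♛ ♚ ♝ ♞ ♜
♟ ♟ ♟ · ♟ ♟ ♟ ♟
· · · · · · · ·
· · · ♟ · · · ·
· · · · · · · ·
· · · · · · ♙ ·
♙ ♙ ♙ ♙ ♙ ♙ · ♙
♖ ♘ ♗ ♕ ♔ ♗ ♘ ♖



  a b c d e f g h
  ─────────────────
8│♜ ♞ ♝ ♛ ♚ ♝ ♞ ♜│8
7│♟ ♟ ♟ · ♟ ♟ ♟ ♟│7
6│· · · · · · · ·│6
5│· · · ♟ · · · ·│5
4│· · · · · · · ·│4
3│· · · · · · ♙ ·│3
2│♙ ♙ ♙ ♙ ♙ ♙ · ♙│2
1│♖ ♘ ♗ ♕ ♔ ♗ ♘ ♖│1
  ─────────────────
  a b c d e f g h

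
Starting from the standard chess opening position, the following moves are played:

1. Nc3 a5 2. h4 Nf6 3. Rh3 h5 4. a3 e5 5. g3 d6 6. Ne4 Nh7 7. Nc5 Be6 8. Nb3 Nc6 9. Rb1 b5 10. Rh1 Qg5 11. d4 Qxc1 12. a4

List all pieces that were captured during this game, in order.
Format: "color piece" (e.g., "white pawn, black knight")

Tracking captures:
  Qxc1: captured white bishop

white bishop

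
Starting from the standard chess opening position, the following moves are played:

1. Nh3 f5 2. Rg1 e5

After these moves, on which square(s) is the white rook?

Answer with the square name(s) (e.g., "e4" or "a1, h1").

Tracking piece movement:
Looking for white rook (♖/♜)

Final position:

  a b c d e f g h
  ─────────────────
8│♜ ♞ ♝ ♛ ♚ ♝ ♞ ♜│8
7│♟ ♟ ♟ ♟ · · ♟ ♟│7
6│· · · · · · · ·│6
5│· · · · ♟ ♟ · ·│5
4│· · · · · · · ·│4
3│· · · · · · · ♘│3
2│♙ ♙ ♙ ♙ ♙ ♙ ♙ ♙│2
1│♖ ♘ ♗ ♕ ♔ ♗ ♖ ·│1
  ─────────────────
  a b c d e f g h


a1, g1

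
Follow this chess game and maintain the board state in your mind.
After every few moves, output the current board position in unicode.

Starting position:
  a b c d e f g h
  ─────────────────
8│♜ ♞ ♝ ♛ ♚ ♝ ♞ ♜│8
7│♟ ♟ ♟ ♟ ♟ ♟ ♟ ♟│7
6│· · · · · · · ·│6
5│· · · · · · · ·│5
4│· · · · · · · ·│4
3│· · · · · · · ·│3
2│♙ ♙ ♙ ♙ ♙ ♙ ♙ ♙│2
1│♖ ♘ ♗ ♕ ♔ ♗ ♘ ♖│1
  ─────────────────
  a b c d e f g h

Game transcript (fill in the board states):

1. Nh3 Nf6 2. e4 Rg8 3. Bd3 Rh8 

  a b c d e f g h
  ─────────────────
8│♜ ♞ ♝ ♛ ♚ ♝ · ♜│8
7│♟ ♟ ♟ ♟ ♟ ♟ ♟ ♟│7
6│· · · · · ♞ · ·│6
5│· · · · · · · ·│5
4│· · · · ♙ · · ·│4
3│· · · ♗ · · · ♘│3
2│♙ ♙ ♙ ♙ · ♙ ♙ ♙│2
1│♖ ♘ ♗ ♕ ♔ · · ♖│1
  ─────────────────
  a b c d e f g h

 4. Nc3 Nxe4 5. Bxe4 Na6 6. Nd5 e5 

  a b c d e f g h
  ─────────────────
8│♜ · ♝ ♛ ♚ ♝ · ♜│8
7│♟ ♟ ♟ ♟ · ♟ ♟ ♟│7
6│♞ · · · · · · ·│6
5│· · · ♘ ♟ · · ·│5
4│· · · · ♗ · · ·│4
3│· · · · · · · ♘│3
2│♙ ♙ ♙ ♙ · ♙ ♙ ♙│2
1│♖ · ♗ ♕ ♔ · · ♖│1
  ─────────────────
  a b c d e f g h

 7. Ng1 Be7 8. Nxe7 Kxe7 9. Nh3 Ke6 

  a b c d e f g h
  ─────────────────
8│♜ · ♝ ♛ · · · ♜│8
7│♟ ♟ ♟ ♟ · ♟ ♟ ♟│7
6│♞ · · · ♚ · · ·│6
5│· · · · ♟ · · ·│5
4│· · · · ♗ · · ·│4
3│· · · · · · · ♘│3
2│♙ ♙ ♙ ♙ · ♙ ♙ ♙│2
1│♖ · ♗ ♕ ♔ · · ♖│1
  ─────────────────
  a b c d e f g h

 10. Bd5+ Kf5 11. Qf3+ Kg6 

  a b c d e f g h
  ─────────────────
8│♜ · ♝ ♛ · · · ♜│8
7│♟ ♟ ♟ ♟ · ♟ ♟ ♟│7
6│♞ · · · · · ♚ ·│6
5│· · · ♗ ♟ · · ·│5
4│· · · · · · · ·│4
3│· · · · · ♕ · ♘│3
2│♙ ♙ ♙ ♙ · ♙ ♙ ♙│2
1│♖ · ♗ · ♔ · · ♖│1
  ─────────────────
  a b c d e f g h


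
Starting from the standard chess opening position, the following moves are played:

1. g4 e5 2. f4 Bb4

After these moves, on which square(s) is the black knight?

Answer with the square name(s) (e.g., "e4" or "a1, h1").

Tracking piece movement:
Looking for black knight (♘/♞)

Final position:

  a b c d e f g h
  ─────────────────
8│♜ ♞ ♝ ♛ ♚ · ♞ ♜│8
7│♟ ♟ ♟ ♟ · ♟ ♟ ♟│7
6│· · · · · · · ·│6
5│· · · · ♟ · · ·│5
4│· ♝ · · · ♙ ♙ ·│4
3│· · · · · · · ·│3
2│♙ ♙ ♙ ♙ ♙ · · ♙│2
1│♖ ♘ ♗ ♕ ♔ ♗ ♘ ♖│1
  ─────────────────
  a b c d e f g h


b8, g8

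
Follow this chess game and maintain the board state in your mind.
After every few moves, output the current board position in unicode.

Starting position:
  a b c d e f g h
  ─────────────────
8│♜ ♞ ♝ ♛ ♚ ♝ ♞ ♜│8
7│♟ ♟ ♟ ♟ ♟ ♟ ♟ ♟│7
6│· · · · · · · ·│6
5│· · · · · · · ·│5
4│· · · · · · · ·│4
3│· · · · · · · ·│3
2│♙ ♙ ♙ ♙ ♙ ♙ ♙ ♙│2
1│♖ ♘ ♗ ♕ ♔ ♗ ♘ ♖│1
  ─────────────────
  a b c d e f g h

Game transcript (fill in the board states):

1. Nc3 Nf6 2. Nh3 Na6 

  a b c d e f g h
  ─────────────────
8│♜ · ♝ ♛ ♚ ♝ · ♜│8
7│♟ ♟ ♟ ♟ ♟ ♟ ♟ ♟│7
6│♞ · · · · ♞ · ·│6
5│· · · · · · · ·│5
4│· · · · · · · ·│4
3│· · ♘ · · · · ♘│3
2│♙ ♙ ♙ ♙ ♙ ♙ ♙ ♙│2
1│♖ · ♗ ♕ ♔ ♗ · ♖│1
  ─────────────────
  a b c d e f g h

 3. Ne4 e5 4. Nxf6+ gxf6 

  a b c d e f g h
  ─────────────────
8│♜ · ♝ ♛ ♚ ♝ · ♜│8
7│♟ ♟ ♟ ♟ · ♟ · ♟│7
6│♞ · · · · ♟ · ·│6
5│· · · · ♟ · · ·│5
4│· · · · · · · ·│4
3│· · · · · · · ♘│3
2│♙ ♙ ♙ ♙ ♙ ♙ ♙ ♙│2
1│♖ · ♗ ♕ ♔ ♗ · ♖│1
  ─────────────────
  a b c d e f g h

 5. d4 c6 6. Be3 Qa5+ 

  a b c d e f g h
  ─────────────────
8│♜ · ♝ · ♚ ♝ · ♜│8
7│♟ ♟ · ♟ · ♟ · ♟│7
6│♞ · ♟ · · ♟ · ·│6
5│♛ · · · ♟ · · ·│5
4│· · · ♙ · · · ·│4
3│· · · · ♗ · · ♘│3
2│♙ ♙ ♙ · ♙ ♙ ♙ ♙│2
1│♖ · · ♕ ♔ ♗ · ♖│1
  ─────────────────
  a b c d e f g h

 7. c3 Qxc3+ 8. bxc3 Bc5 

  a b c d e f g h
  ─────────────────
8│♜ · ♝ · ♚ · · ♜│8
7│♟ ♟ · ♟ · ♟ · ♟│7
6│♞ · ♟ · · ♟ · ·│6
5│· · ♝ · ♟ · · ·│5
4│· · · ♙ · · · ·│4
3│· · ♙ · ♗ · · ♘│3
2│♙ · · · ♙ ♙ ♙ ♙│2
1│♖ · · ♕ ♔ ♗ · ♖│1
  ─────────────────
  a b c d e f g h



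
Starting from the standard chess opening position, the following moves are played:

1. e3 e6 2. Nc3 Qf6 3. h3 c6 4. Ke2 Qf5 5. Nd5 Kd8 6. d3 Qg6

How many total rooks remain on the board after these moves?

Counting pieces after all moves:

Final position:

  a b c d e f g h
  ─────────────────
8│♜ ♞ ♝ ♚ · ♝ ♞ ♜│8
7│♟ ♟ · ♟ · ♟ ♟ ♟│7
6│· · ♟ · ♟ · ♛ ·│6
5│· · · ♘ · · · ·│5
4│· · · · · · · ·│4
3│· · · ♙ ♙ · · ♙│3
2│♙ ♙ ♙ · ♔ ♙ ♙ ·│2
1│♖ · ♗ ♕ · ♗ ♘ ♖│1
  ─────────────────
  a b c d e f g h


4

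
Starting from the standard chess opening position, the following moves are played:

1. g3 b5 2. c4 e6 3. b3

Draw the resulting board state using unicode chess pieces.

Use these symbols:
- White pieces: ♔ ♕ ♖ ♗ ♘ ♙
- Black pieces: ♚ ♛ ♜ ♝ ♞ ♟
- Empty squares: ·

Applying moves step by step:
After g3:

♜ ♞ ♝ ♛ ♚ ♝ ♞ ♜
♟ ♟ ♟ ♟ ♟ ♟ ♟ ♟
· · · · · · · ·
· · · · · · · ·
· · · · · · · ·
· · · · · · ♙ ·
♙ ♙ ♙ ♙ ♙ ♙ · ♙
♖ ♘ ♗ ♕ ♔ ♗ ♘ ♖


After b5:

♜ ♞ ♝ ♛ ♚ ♝ ♞ ♜
♟ · ♟ ♟ ♟ ♟ ♟ ♟
· · · · · · · ·
· ♟ · · · · · ·
· · · · · · · ·
· · · · · · ♙ ·
♙ ♙ ♙ ♙ ♙ ♙ · ♙
♖ ♘ ♗ ♕ ♔ ♗ ♘ ♖


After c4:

♜ ♞ ♝ ♛ ♚ ♝ ♞ ♜
♟ · ♟ ♟ ♟ ♟ ♟ ♟
· · · · · · · ·
· ♟ · · · · · ·
· · ♙ · · · · ·
· · · · · · ♙ ·
♙ ♙ · ♙ ♙ ♙ · ♙
♖ ♘ ♗ ♕ ♔ ♗ ♘ ♖


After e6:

♜ ♞ ♝ ♛ ♚ ♝ ♞ ♜
♟ · ♟ ♟ · ♟ ♟ ♟
· · · · ♟ · · ·
· ♟ · · · · · ·
· · ♙ · · · · ·
· · · · · · ♙ ·
♙ ♙ · ♙ ♙ ♙ · ♙
♖ ♘ ♗ ♕ ♔ ♗ ♘ ♖


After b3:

♜ ♞ ♝ ♛ ♚ ♝ ♞ ♜
♟ · ♟ ♟ · ♟ ♟ ♟
· · · · ♟ · · ·
· ♟ · · · · · ·
· · ♙ · · · · ·
· ♙ · · · · ♙ ·
♙ · · ♙ ♙ ♙ · ♙
♖ ♘ ♗ ♕ ♔ ♗ ♘ ♖



  a b c d e f g h
  ─────────────────
8│♜ ♞ ♝ ♛ ♚ ♝ ♞ ♜│8
7│♟ · ♟ ♟ · ♟ ♟ ♟│7
6│· · · · ♟ · · ·│6
5│· ♟ · · · · · ·│5
4│· · ♙ · · · · ·│4
3│· ♙ · · · · ♙ ·│3
2│♙ · · ♙ ♙ ♙ · ♙│2
1│♖ ♘ ♗ ♕ ♔ ♗ ♘ ♖│1
  ─────────────────
  a b c d e f g h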